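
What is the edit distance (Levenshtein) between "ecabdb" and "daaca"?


Computing edit distance: "ecabdb" -> "daaca"
DP table:
           d    a    a    c    a
      0    1    2    3    4    5
  e   1    1    2    3    4    5
  c   2    2    2    3    3    4
  a   3    3    2    2    3    3
  b   4    4    3    3    3    4
  d   5    4    4    4    4    4
  b   6    5    5    5    5    5
Edit distance = dp[6][5] = 5

5


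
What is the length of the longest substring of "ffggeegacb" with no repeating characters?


Input: "ffggeegacb"
Sliding window (track last position of each char):
  Position 0 ('f'): window [0,0] length 1 -- new best
  Position 1 ('f'): repeat (last at 0), move window start to 1
  Position 1 ('f'): window [1,1] length 1
  Position 2 ('g'): window [1,2] length 2 -- new best
  Position 3 ('g'): repeat (last at 2), move window start to 3
  Position 3 ('g'): window [3,3] length 1
  Position 4 ('e'): window [3,4] length 2
  Position 5 ('e'): repeat (last at 4), move window start to 5
  Position 5 ('e'): window [5,5] length 1
  Position 6 ('g'): window [5,6] length 2
  Position 7 ('a'): window [5,7] length 3 -- new best
  Position 8 ('c'): window [5,8] length 4 -- new best
  Position 9 ('b'): window [5,9] length 5 -- new best
Longest substring with no repeats: "egacb" with length 5

5


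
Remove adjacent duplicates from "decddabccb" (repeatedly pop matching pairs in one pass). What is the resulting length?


Input: decddabccb
Stack-based adjacent duplicate removal:
  Read 'd': push. Stack: d
  Read 'e': push. Stack: de
  Read 'c': push. Stack: dec
  Read 'd': push. Stack: decd
  Read 'd': matches stack top 'd' => pop. Stack: dec
  Read 'a': push. Stack: deca
  Read 'b': push. Stack: decab
  Read 'c': push. Stack: decabc
  Read 'c': matches stack top 'c' => pop. Stack: decab
  Read 'b': matches stack top 'b' => pop. Stack: deca
Final stack: "deca" (length 4)

4


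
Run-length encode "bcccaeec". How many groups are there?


Input: bcccaeec
Scanning for consecutive runs:
  Group 1: 'b' x 1 (positions 0-0)
  Group 2: 'c' x 3 (positions 1-3)
  Group 3: 'a' x 1 (positions 4-4)
  Group 4: 'e' x 2 (positions 5-6)
  Group 5: 'c' x 1 (positions 7-7)
Total groups: 5

5


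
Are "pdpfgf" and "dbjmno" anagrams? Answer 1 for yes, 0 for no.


Strings: "pdpfgf", "dbjmno"
Sorted first:  dffgpp
Sorted second: bdjmno
Differ at position 0: 'd' vs 'b' => not anagrams

0


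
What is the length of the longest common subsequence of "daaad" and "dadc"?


LCS of "daaad" and "dadc"
DP table:
           d    a    d    c
      0    0    0    0    0
  d   0    1    1    1    1
  a   0    1    2    2    2
  a   0    1    2    2    2
  a   0    1    2    2    2
  d   0    1    2    3    3
LCS length = dp[5][4] = 3

3


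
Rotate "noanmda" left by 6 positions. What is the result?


Input: "noanmda", rotate left by 6
First 6 characters: "noanmd"
Remaining characters: "a"
Concatenate remaining + first: "a" + "noanmd" = "anoanmd"

anoanmd


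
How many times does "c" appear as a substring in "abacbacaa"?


Searching for "c" in "abacbacaa"
Scanning each position:
  Position 0: "a" => no
  Position 1: "b" => no
  Position 2: "a" => no
  Position 3: "c" => MATCH
  Position 4: "b" => no
  Position 5: "a" => no
  Position 6: "c" => MATCH
  Position 7: "a" => no
  Position 8: "a" => no
Total occurrences: 2

2


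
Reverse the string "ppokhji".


Input: ppokhji
Reading characters right to left:
  Position 6: 'i'
  Position 5: 'j'
  Position 4: 'h'
  Position 3: 'k'
  Position 2: 'o'
  Position 1: 'p'
  Position 0: 'p'
Reversed: ijhkopp

ijhkopp


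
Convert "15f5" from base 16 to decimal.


Input: "15f5" in base 16
Positional expansion:
  Digit '1' (value 1) x 16^3 = 4096
  Digit '5' (value 5) x 16^2 = 1280
  Digit 'f' (value 15) x 16^1 = 240
  Digit '5' (value 5) x 16^0 = 5
Sum = 5621

5621


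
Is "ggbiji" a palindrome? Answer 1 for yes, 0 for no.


Input: ggbiji
Reversed: ijibgg
  Compare pos 0 ('g') with pos 5 ('i'): MISMATCH
  Compare pos 1 ('g') with pos 4 ('j'): MISMATCH
  Compare pos 2 ('b') with pos 3 ('i'): MISMATCH
Result: not a palindrome

0


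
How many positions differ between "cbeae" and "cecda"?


Comparing "cbeae" and "cecda" position by position:
  Position 0: 'c' vs 'c' => same
  Position 1: 'b' vs 'e' => DIFFER
  Position 2: 'e' vs 'c' => DIFFER
  Position 3: 'a' vs 'd' => DIFFER
  Position 4: 'e' vs 'a' => DIFFER
Positions that differ: 4

4


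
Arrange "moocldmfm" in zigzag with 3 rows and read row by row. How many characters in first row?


Zigzag "moocldmfm" into 3 rows:
Placing characters:
  'm' => row 0
  'o' => row 1
  'o' => row 2
  'c' => row 1
  'l' => row 0
  'd' => row 1
  'm' => row 2
  'f' => row 1
  'm' => row 0
Rows:
  Row 0: "mlm"
  Row 1: "ocdf"
  Row 2: "om"
First row length: 3

3


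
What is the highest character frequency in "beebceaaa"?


Input: beebceaaa
Character counts:
  'a': 3
  'b': 2
  'c': 1
  'e': 3
Maximum frequency: 3

3


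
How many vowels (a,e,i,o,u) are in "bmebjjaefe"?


Input: bmebjjaefe
Checking each character:
  'b' at position 0: consonant
  'm' at position 1: consonant
  'e' at position 2: vowel (running total: 1)
  'b' at position 3: consonant
  'j' at position 4: consonant
  'j' at position 5: consonant
  'a' at position 6: vowel (running total: 2)
  'e' at position 7: vowel (running total: 3)
  'f' at position 8: consonant
  'e' at position 9: vowel (running total: 4)
Total vowels: 4

4


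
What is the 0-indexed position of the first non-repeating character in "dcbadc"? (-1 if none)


Input: dcbadc
Character frequencies:
  'a': 1
  'b': 1
  'c': 2
  'd': 2
Scanning left to right for freq == 1:
  Position 0 ('d'): freq=2, skip
  Position 1 ('c'): freq=2, skip
  Position 2 ('b'): unique! => answer = 2

2


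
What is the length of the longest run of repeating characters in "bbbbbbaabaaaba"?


Input: "bbbbbbaabaaaba"
Scanning for longest run:
  Position 1 ('b'): continues run of 'b', length=2
  Position 2 ('b'): continues run of 'b', length=3
  Position 3 ('b'): continues run of 'b', length=4
  Position 4 ('b'): continues run of 'b', length=5
  Position 5 ('b'): continues run of 'b', length=6
  Position 6 ('a'): new char, reset run to 1
  Position 7 ('a'): continues run of 'a', length=2
  Position 8 ('b'): new char, reset run to 1
  Position 9 ('a'): new char, reset run to 1
  Position 10 ('a'): continues run of 'a', length=2
  Position 11 ('a'): continues run of 'a', length=3
  Position 12 ('b'): new char, reset run to 1
  Position 13 ('a'): new char, reset run to 1
Longest run: 'b' with length 6

6


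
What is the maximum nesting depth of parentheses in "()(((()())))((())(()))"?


Input: "()(((()())))((())(()))"
Tracking depth:
  Position 0 '(': depth becomes 1
  Position 1 ')': depth becomes 0
  Position 2 '(': depth becomes 1
  Position 3 '(': depth becomes 2
  Position 4 '(': depth becomes 3
  Position 5 '(': depth becomes 4
  Position 6 ')': depth becomes 3
  Position 7 '(': depth becomes 4
  Position 8 ')': depth becomes 3
  Position 9 ')': depth becomes 2
  Position 10 ')': depth becomes 1
  Position 11 ')': depth becomes 0
  Position 12 '(': depth becomes 1
  Position 13 '(': depth becomes 2
  Position 14 '(': depth becomes 3
  Position 15 ')': depth becomes 2
  Position 16 ')': depth becomes 1
  Position 17 '(': depth becomes 2
  Position 18 '(': depth becomes 3
  Position 19 ')': depth becomes 2
  Position 20 ')': depth becomes 1
  Position 21 ')': depth becomes 0
Maximum depth reached: 4

4


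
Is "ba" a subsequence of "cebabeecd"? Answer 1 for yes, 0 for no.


Check if "ba" is a subsequence of "cebabeecd"
Greedy scan:
  Position 0 ('c'): no match needed
  Position 1 ('e'): no match needed
  Position 2 ('b'): matches sub[0] = 'b'
  Position 3 ('a'): matches sub[1] = 'a'
  Position 4 ('b'): no match needed
  Position 5 ('e'): no match needed
  Position 6 ('e'): no match needed
  Position 7 ('c'): no match needed
  Position 8 ('d'): no match needed
All 2 characters matched => is a subsequence

1


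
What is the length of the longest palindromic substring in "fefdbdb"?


Input: "fefdbdb"
Checking substrings for palindromes:
  [0:3] "fef" (len 3) => palindrome
  [3:6] "dbd" (len 3) => palindrome
  [4:7] "bdb" (len 3) => palindrome
Longest palindromic substring: "fef" with length 3

3


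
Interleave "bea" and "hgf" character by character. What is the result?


Interleaving "bea" and "hgf":
  Position 0: 'b' from first, 'h' from second => "bh"
  Position 1: 'e' from first, 'g' from second => "eg"
  Position 2: 'a' from first, 'f' from second => "af"
Result: bhegaf

bhegaf


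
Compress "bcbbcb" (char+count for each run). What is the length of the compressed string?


Input: bcbbcb
Runs:
  'b' x 1 => "b1"
  'c' x 1 => "c1"
  'b' x 2 => "b2"
  'c' x 1 => "c1"
  'b' x 1 => "b1"
Compressed: "b1c1b2c1b1"
Compressed length: 10

10


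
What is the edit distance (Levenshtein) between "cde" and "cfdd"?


Computing edit distance: "cde" -> "cfdd"
DP table:
           c    f    d    d
      0    1    2    3    4
  c   1    0    1    2    3
  d   2    1    1    1    2
  e   3    2    2    2    2
Edit distance = dp[3][4] = 2

2


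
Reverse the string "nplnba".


Input: nplnba
Reading characters right to left:
  Position 5: 'a'
  Position 4: 'b'
  Position 3: 'n'
  Position 2: 'l'
  Position 1: 'p'
  Position 0: 'n'
Reversed: abnlpn

abnlpn


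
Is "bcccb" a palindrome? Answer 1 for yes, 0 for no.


Input: bcccb
Reversed: bcccb
  Compare pos 0 ('b') with pos 4 ('b'): match
  Compare pos 1 ('c') with pos 3 ('c'): match
Result: palindrome

1


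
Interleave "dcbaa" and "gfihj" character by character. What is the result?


Interleaving "dcbaa" and "gfihj":
  Position 0: 'd' from first, 'g' from second => "dg"
  Position 1: 'c' from first, 'f' from second => "cf"
  Position 2: 'b' from first, 'i' from second => "bi"
  Position 3: 'a' from first, 'h' from second => "ah"
  Position 4: 'a' from first, 'j' from second => "aj"
Result: dgcfbiahaj

dgcfbiahaj


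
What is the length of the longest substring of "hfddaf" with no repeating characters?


Input: "hfddaf"
Sliding window (track last position of each char):
  Position 0 ('h'): window [0,0] length 1 -- new best
  Position 1 ('f'): window [0,1] length 2 -- new best
  Position 2 ('d'): window [0,2] length 3 -- new best
  Position 3 ('d'): repeat (last at 2), move window start to 3
  Position 3 ('d'): window [3,3] length 1
  Position 4 ('a'): window [3,4] length 2
  Position 5 ('f'): window [3,5] length 3
Longest substring with no repeats: "hfd" with length 3

3


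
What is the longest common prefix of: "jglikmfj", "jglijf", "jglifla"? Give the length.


Words: jglikmfj, jglijf, jglifla
  Position 0: all 'j' => match
  Position 1: all 'g' => match
  Position 2: all 'l' => match
  Position 3: all 'i' => match
  Position 4: ('k', 'j', 'f') => mismatch, stop
LCP = "jgli" (length 4)

4


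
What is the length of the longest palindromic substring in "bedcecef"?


Input: "bedcecef"
Checking substrings for palindromes:
  [3:6] "cec" (len 3) => palindrome
  [4:7] "ece" (len 3) => palindrome
Longest palindromic substring: "cec" with length 3

3


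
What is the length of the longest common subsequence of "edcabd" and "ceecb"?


LCS of "edcabd" and "ceecb"
DP table:
           c    e    e    c    b
      0    0    0    0    0    0
  e   0    0    1    1    1    1
  d   0    0    1    1    1    1
  c   0    1    1    1    2    2
  a   0    1    1    1    2    2
  b   0    1    1    1    2    3
  d   0    1    1    1    2    3
LCS length = dp[6][5] = 3

3


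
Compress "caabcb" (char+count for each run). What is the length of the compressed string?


Input: caabcb
Runs:
  'c' x 1 => "c1"
  'a' x 2 => "a2"
  'b' x 1 => "b1"
  'c' x 1 => "c1"
  'b' x 1 => "b1"
Compressed: "c1a2b1c1b1"
Compressed length: 10

10


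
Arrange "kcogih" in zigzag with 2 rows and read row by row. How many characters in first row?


Zigzag "kcogih" into 2 rows:
Placing characters:
  'k' => row 0
  'c' => row 1
  'o' => row 0
  'g' => row 1
  'i' => row 0
  'h' => row 1
Rows:
  Row 0: "koi"
  Row 1: "cgh"
First row length: 3

3


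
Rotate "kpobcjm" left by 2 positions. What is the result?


Input: "kpobcjm", rotate left by 2
First 2 characters: "kp"
Remaining characters: "obcjm"
Concatenate remaining + first: "obcjm" + "kp" = "obcjmkp"

obcjmkp


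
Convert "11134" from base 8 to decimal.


Input: "11134" in base 8
Positional expansion:
  Digit '1' (value 1) x 8^4 = 4096
  Digit '1' (value 1) x 8^3 = 512
  Digit '1' (value 1) x 8^2 = 64
  Digit '3' (value 3) x 8^1 = 24
  Digit '4' (value 4) x 8^0 = 4
Sum = 4700

4700


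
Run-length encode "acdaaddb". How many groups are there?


Input: acdaaddb
Scanning for consecutive runs:
  Group 1: 'a' x 1 (positions 0-0)
  Group 2: 'c' x 1 (positions 1-1)
  Group 3: 'd' x 1 (positions 2-2)
  Group 4: 'a' x 2 (positions 3-4)
  Group 5: 'd' x 2 (positions 5-6)
  Group 6: 'b' x 1 (positions 7-7)
Total groups: 6

6


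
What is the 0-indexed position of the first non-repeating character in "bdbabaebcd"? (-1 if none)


Input: bdbabaebcd
Character frequencies:
  'a': 2
  'b': 4
  'c': 1
  'd': 2
  'e': 1
Scanning left to right for freq == 1:
  Position 0 ('b'): freq=4, skip
  Position 1 ('d'): freq=2, skip
  Position 2 ('b'): freq=4, skip
  Position 3 ('a'): freq=2, skip
  Position 4 ('b'): freq=4, skip
  Position 5 ('a'): freq=2, skip
  Position 6 ('e'): unique! => answer = 6

6


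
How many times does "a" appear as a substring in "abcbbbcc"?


Searching for "a" in "abcbbbcc"
Scanning each position:
  Position 0: "a" => MATCH
  Position 1: "b" => no
  Position 2: "c" => no
  Position 3: "b" => no
  Position 4: "b" => no
  Position 5: "b" => no
  Position 6: "c" => no
  Position 7: "c" => no
Total occurrences: 1

1


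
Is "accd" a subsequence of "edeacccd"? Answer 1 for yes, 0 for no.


Check if "accd" is a subsequence of "edeacccd"
Greedy scan:
  Position 0 ('e'): no match needed
  Position 1 ('d'): no match needed
  Position 2 ('e'): no match needed
  Position 3 ('a'): matches sub[0] = 'a'
  Position 4 ('c'): matches sub[1] = 'c'
  Position 5 ('c'): matches sub[2] = 'c'
  Position 6 ('c'): no match needed
  Position 7 ('d'): matches sub[3] = 'd'
All 4 characters matched => is a subsequence

1


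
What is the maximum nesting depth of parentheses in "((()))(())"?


Input: "((()))(())"
Tracking depth:
  Position 0 '(': depth becomes 1
  Position 1 '(': depth becomes 2
  Position 2 '(': depth becomes 3
  Position 3 ')': depth becomes 2
  Position 4 ')': depth becomes 1
  Position 5 ')': depth becomes 0
  Position 6 '(': depth becomes 1
  Position 7 '(': depth becomes 2
  Position 8 ')': depth becomes 1
  Position 9 ')': depth becomes 0
Maximum depth reached: 3

3


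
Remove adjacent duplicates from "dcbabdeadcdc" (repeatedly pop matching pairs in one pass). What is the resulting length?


Input: dcbabdeadcdc
Stack-based adjacent duplicate removal:
  Read 'd': push. Stack: d
  Read 'c': push. Stack: dc
  Read 'b': push. Stack: dcb
  Read 'a': push. Stack: dcba
  Read 'b': push. Stack: dcbab
  Read 'd': push. Stack: dcbabd
  Read 'e': push. Stack: dcbabde
  Read 'a': push. Stack: dcbabdea
  Read 'd': push. Stack: dcbabdead
  Read 'c': push. Stack: dcbabdeadc
  Read 'd': push. Stack: dcbabdeadcd
  Read 'c': push. Stack: dcbabdeadcdc
Final stack: "dcbabdeadcdc" (length 12)

12


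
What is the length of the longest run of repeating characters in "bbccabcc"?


Input: "bbccabcc"
Scanning for longest run:
  Position 1 ('b'): continues run of 'b', length=2
  Position 2 ('c'): new char, reset run to 1
  Position 3 ('c'): continues run of 'c', length=2
  Position 4 ('a'): new char, reset run to 1
  Position 5 ('b'): new char, reset run to 1
  Position 6 ('c'): new char, reset run to 1
  Position 7 ('c'): continues run of 'c', length=2
Longest run: 'b' with length 2

2


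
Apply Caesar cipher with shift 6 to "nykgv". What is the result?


Caesar cipher: shift "nykgv" by 6
  'n' (pos 13) + 6 = pos 19 = 't'
  'y' (pos 24) + 6 = pos 4 = 'e'
  'k' (pos 10) + 6 = pos 16 = 'q'
  'g' (pos 6) + 6 = pos 12 = 'm'
  'v' (pos 21) + 6 = pos 1 = 'b'
Result: teqmb

teqmb


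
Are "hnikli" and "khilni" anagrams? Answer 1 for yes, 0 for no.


Strings: "hnikli", "khilni"
Sorted first:  hiikln
Sorted second: hiikln
Sorted forms match => anagrams

1


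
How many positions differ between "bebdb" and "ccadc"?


Comparing "bebdb" and "ccadc" position by position:
  Position 0: 'b' vs 'c' => DIFFER
  Position 1: 'e' vs 'c' => DIFFER
  Position 2: 'b' vs 'a' => DIFFER
  Position 3: 'd' vs 'd' => same
  Position 4: 'b' vs 'c' => DIFFER
Positions that differ: 4

4


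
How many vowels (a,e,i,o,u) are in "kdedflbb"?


Input: kdedflbb
Checking each character:
  'k' at position 0: consonant
  'd' at position 1: consonant
  'e' at position 2: vowel (running total: 1)
  'd' at position 3: consonant
  'f' at position 4: consonant
  'l' at position 5: consonant
  'b' at position 6: consonant
  'b' at position 7: consonant
Total vowels: 1

1


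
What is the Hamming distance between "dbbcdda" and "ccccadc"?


Comparing "dbbcdda" and "ccccadc" position by position:
  Position 0: 'd' vs 'c' => differ
  Position 1: 'b' vs 'c' => differ
  Position 2: 'b' vs 'c' => differ
  Position 3: 'c' vs 'c' => same
  Position 4: 'd' vs 'a' => differ
  Position 5: 'd' vs 'd' => same
  Position 6: 'a' vs 'c' => differ
Total differences (Hamming distance): 5

5


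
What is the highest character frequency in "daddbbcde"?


Input: daddbbcde
Character counts:
  'a': 1
  'b': 2
  'c': 1
  'd': 4
  'e': 1
Maximum frequency: 4

4


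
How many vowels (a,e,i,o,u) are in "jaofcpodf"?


Input: jaofcpodf
Checking each character:
  'j' at position 0: consonant
  'a' at position 1: vowel (running total: 1)
  'o' at position 2: vowel (running total: 2)
  'f' at position 3: consonant
  'c' at position 4: consonant
  'p' at position 5: consonant
  'o' at position 6: vowel (running total: 3)
  'd' at position 7: consonant
  'f' at position 8: consonant
Total vowels: 3

3


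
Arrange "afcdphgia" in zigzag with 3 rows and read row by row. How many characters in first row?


Zigzag "afcdphgia" into 3 rows:
Placing characters:
  'a' => row 0
  'f' => row 1
  'c' => row 2
  'd' => row 1
  'p' => row 0
  'h' => row 1
  'g' => row 2
  'i' => row 1
  'a' => row 0
Rows:
  Row 0: "apa"
  Row 1: "fdhi"
  Row 2: "cg"
First row length: 3

3


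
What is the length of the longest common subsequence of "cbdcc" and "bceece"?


LCS of "cbdcc" and "bceece"
DP table:
           b    c    e    e    c    e
      0    0    0    0    0    0    0
  c   0    0    1    1    1    1    1
  b   0    1    1    1    1    1    1
  d   0    1    1    1    1    1    1
  c   0    1    2    2    2    2    2
  c   0    1    2    2    2    3    3
LCS length = dp[5][6] = 3

3


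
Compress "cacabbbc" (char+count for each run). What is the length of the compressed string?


Input: cacabbbc
Runs:
  'c' x 1 => "c1"
  'a' x 1 => "a1"
  'c' x 1 => "c1"
  'a' x 1 => "a1"
  'b' x 3 => "b3"
  'c' x 1 => "c1"
Compressed: "c1a1c1a1b3c1"
Compressed length: 12

12


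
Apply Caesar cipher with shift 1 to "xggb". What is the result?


Caesar cipher: shift "xggb" by 1
  'x' (pos 23) + 1 = pos 24 = 'y'
  'g' (pos 6) + 1 = pos 7 = 'h'
  'g' (pos 6) + 1 = pos 7 = 'h'
  'b' (pos 1) + 1 = pos 2 = 'c'
Result: yhhc

yhhc


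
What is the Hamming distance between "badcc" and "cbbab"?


Comparing "badcc" and "cbbab" position by position:
  Position 0: 'b' vs 'c' => differ
  Position 1: 'a' vs 'b' => differ
  Position 2: 'd' vs 'b' => differ
  Position 3: 'c' vs 'a' => differ
  Position 4: 'c' vs 'b' => differ
Total differences (Hamming distance): 5

5


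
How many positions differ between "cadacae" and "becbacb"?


Comparing "cadacae" and "becbacb" position by position:
  Position 0: 'c' vs 'b' => DIFFER
  Position 1: 'a' vs 'e' => DIFFER
  Position 2: 'd' vs 'c' => DIFFER
  Position 3: 'a' vs 'b' => DIFFER
  Position 4: 'c' vs 'a' => DIFFER
  Position 5: 'a' vs 'c' => DIFFER
  Position 6: 'e' vs 'b' => DIFFER
Positions that differ: 7

7


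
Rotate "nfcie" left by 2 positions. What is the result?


Input: "nfcie", rotate left by 2
First 2 characters: "nf"
Remaining characters: "cie"
Concatenate remaining + first: "cie" + "nf" = "cienf"

cienf


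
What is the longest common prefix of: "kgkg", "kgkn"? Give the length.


Words: kgkg, kgkn
  Position 0: all 'k' => match
  Position 1: all 'g' => match
  Position 2: all 'k' => match
  Position 3: ('g', 'n') => mismatch, stop
LCP = "kgk" (length 3)

3


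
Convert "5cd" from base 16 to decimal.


Input: "5cd" in base 16
Positional expansion:
  Digit '5' (value 5) x 16^2 = 1280
  Digit 'c' (value 12) x 16^1 = 192
  Digit 'd' (value 13) x 16^0 = 13
Sum = 1485

1485


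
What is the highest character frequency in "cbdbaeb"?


Input: cbdbaeb
Character counts:
  'a': 1
  'b': 3
  'c': 1
  'd': 1
  'e': 1
Maximum frequency: 3

3


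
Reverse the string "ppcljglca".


Input: ppcljglca
Reading characters right to left:
  Position 8: 'a'
  Position 7: 'c'
  Position 6: 'l'
  Position 5: 'g'
  Position 4: 'j'
  Position 3: 'l'
  Position 2: 'c'
  Position 1: 'p'
  Position 0: 'p'
Reversed: aclgjlcpp

aclgjlcpp


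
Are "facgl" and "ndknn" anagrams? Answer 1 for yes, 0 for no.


Strings: "facgl", "ndknn"
Sorted first:  acfgl
Sorted second: dknnn
Differ at position 0: 'a' vs 'd' => not anagrams

0


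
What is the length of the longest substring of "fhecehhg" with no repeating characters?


Input: "fhecehhg"
Sliding window (track last position of each char):
  Position 0 ('f'): window [0,0] length 1 -- new best
  Position 1 ('h'): window [0,1] length 2 -- new best
  Position 2 ('e'): window [0,2] length 3 -- new best
  Position 3 ('c'): window [0,3] length 4 -- new best
  Position 4 ('e'): repeat (last at 2), move window start to 3
  Position 4 ('e'): window [3,4] length 2
  Position 5 ('h'): window [3,5] length 3
  Position 6 ('h'): repeat (last at 5), move window start to 6
  Position 6 ('h'): window [6,6] length 1
  Position 7 ('g'): window [6,7] length 2
Longest substring with no repeats: "fhec" with length 4

4


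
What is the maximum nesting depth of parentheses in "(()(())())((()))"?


Input: "(()(())())((()))"
Tracking depth:
  Position 0 '(': depth becomes 1
  Position 1 '(': depth becomes 2
  Position 2 ')': depth becomes 1
  Position 3 '(': depth becomes 2
  Position 4 '(': depth becomes 3
  Position 5 ')': depth becomes 2
  Position 6 ')': depth becomes 1
  Position 7 '(': depth becomes 2
  Position 8 ')': depth becomes 1
  Position 9 ')': depth becomes 0
  Position 10 '(': depth becomes 1
  Position 11 '(': depth becomes 2
  Position 12 '(': depth becomes 3
  Position 13 ')': depth becomes 2
  Position 14 ')': depth becomes 1
  Position 15 ')': depth becomes 0
Maximum depth reached: 3

3


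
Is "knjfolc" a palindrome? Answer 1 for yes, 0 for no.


Input: knjfolc
Reversed: clofjnk
  Compare pos 0 ('k') with pos 6 ('c'): MISMATCH
  Compare pos 1 ('n') with pos 5 ('l'): MISMATCH
  Compare pos 2 ('j') with pos 4 ('o'): MISMATCH
Result: not a palindrome

0


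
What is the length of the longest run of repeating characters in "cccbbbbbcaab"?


Input: "cccbbbbbcaab"
Scanning for longest run:
  Position 1 ('c'): continues run of 'c', length=2
  Position 2 ('c'): continues run of 'c', length=3
  Position 3 ('b'): new char, reset run to 1
  Position 4 ('b'): continues run of 'b', length=2
  Position 5 ('b'): continues run of 'b', length=3
  Position 6 ('b'): continues run of 'b', length=4
  Position 7 ('b'): continues run of 'b', length=5
  Position 8 ('c'): new char, reset run to 1
  Position 9 ('a'): new char, reset run to 1
  Position 10 ('a'): continues run of 'a', length=2
  Position 11 ('b'): new char, reset run to 1
Longest run: 'b' with length 5

5


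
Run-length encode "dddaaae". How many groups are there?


Input: dddaaae
Scanning for consecutive runs:
  Group 1: 'd' x 3 (positions 0-2)
  Group 2: 'a' x 3 (positions 3-5)
  Group 3: 'e' x 1 (positions 6-6)
Total groups: 3

3


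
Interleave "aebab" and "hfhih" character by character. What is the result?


Interleaving "aebab" and "hfhih":
  Position 0: 'a' from first, 'h' from second => "ah"
  Position 1: 'e' from first, 'f' from second => "ef"
  Position 2: 'b' from first, 'h' from second => "bh"
  Position 3: 'a' from first, 'i' from second => "ai"
  Position 4: 'b' from first, 'h' from second => "bh"
Result: ahefbhaibh

ahefbhaibh


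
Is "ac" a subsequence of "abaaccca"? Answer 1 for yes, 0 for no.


Check if "ac" is a subsequence of "abaaccca"
Greedy scan:
  Position 0 ('a'): matches sub[0] = 'a'
  Position 1 ('b'): no match needed
  Position 2 ('a'): no match needed
  Position 3 ('a'): no match needed
  Position 4 ('c'): matches sub[1] = 'c'
  Position 5 ('c'): no match needed
  Position 6 ('c'): no match needed
  Position 7 ('a'): no match needed
All 2 characters matched => is a subsequence

1


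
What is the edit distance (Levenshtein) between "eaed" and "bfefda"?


Computing edit distance: "eaed" -> "bfefda"
DP table:
           b    f    e    f    d    a
      0    1    2    3    4    5    6
  e   1    1    2    2    3    4    5
  a   2    2    2    3    3    4    4
  e   3    3    3    2    3    4    5
  d   4    4    4    3    3    3    4
Edit distance = dp[4][6] = 4

4


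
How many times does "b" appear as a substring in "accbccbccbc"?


Searching for "b" in "accbccbccbc"
Scanning each position:
  Position 0: "a" => no
  Position 1: "c" => no
  Position 2: "c" => no
  Position 3: "b" => MATCH
  Position 4: "c" => no
  Position 5: "c" => no
  Position 6: "b" => MATCH
  Position 7: "c" => no
  Position 8: "c" => no
  Position 9: "b" => MATCH
  Position 10: "c" => no
Total occurrences: 3

3


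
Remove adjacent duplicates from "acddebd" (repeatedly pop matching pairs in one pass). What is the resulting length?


Input: acddebd
Stack-based adjacent duplicate removal:
  Read 'a': push. Stack: a
  Read 'c': push. Stack: ac
  Read 'd': push. Stack: acd
  Read 'd': matches stack top 'd' => pop. Stack: ac
  Read 'e': push. Stack: ace
  Read 'b': push. Stack: aceb
  Read 'd': push. Stack: acebd
Final stack: "acebd" (length 5)

5


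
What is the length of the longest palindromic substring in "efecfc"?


Input: "efecfc"
Checking substrings for palindromes:
  [0:3] "efe" (len 3) => palindrome
  [3:6] "cfc" (len 3) => palindrome
Longest palindromic substring: "efe" with length 3

3


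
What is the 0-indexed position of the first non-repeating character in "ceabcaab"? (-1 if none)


Input: ceabcaab
Character frequencies:
  'a': 3
  'b': 2
  'c': 2
  'e': 1
Scanning left to right for freq == 1:
  Position 0 ('c'): freq=2, skip
  Position 1 ('e'): unique! => answer = 1

1


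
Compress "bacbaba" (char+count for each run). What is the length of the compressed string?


Input: bacbaba
Runs:
  'b' x 1 => "b1"
  'a' x 1 => "a1"
  'c' x 1 => "c1"
  'b' x 1 => "b1"
  'a' x 1 => "a1"
  'b' x 1 => "b1"
  'a' x 1 => "a1"
Compressed: "b1a1c1b1a1b1a1"
Compressed length: 14

14


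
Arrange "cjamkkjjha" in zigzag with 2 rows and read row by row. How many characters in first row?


Zigzag "cjamkkjjha" into 2 rows:
Placing characters:
  'c' => row 0
  'j' => row 1
  'a' => row 0
  'm' => row 1
  'k' => row 0
  'k' => row 1
  'j' => row 0
  'j' => row 1
  'h' => row 0
  'a' => row 1
Rows:
  Row 0: "cakjh"
  Row 1: "jmkja"
First row length: 5

5


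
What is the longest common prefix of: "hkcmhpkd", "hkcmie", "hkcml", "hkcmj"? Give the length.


Words: hkcmhpkd, hkcmie, hkcml, hkcmj
  Position 0: all 'h' => match
  Position 1: all 'k' => match
  Position 2: all 'c' => match
  Position 3: all 'm' => match
  Position 4: ('h', 'i', 'l', 'j') => mismatch, stop
LCP = "hkcm" (length 4)

4


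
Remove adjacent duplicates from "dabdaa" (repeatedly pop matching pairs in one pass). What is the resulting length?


Input: dabdaa
Stack-based adjacent duplicate removal:
  Read 'd': push. Stack: d
  Read 'a': push. Stack: da
  Read 'b': push. Stack: dab
  Read 'd': push. Stack: dabd
  Read 'a': push. Stack: dabda
  Read 'a': matches stack top 'a' => pop. Stack: dabd
Final stack: "dabd" (length 4)

4


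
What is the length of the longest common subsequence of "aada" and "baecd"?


LCS of "aada" and "baecd"
DP table:
           b    a    e    c    d
      0    0    0    0    0    0
  a   0    0    1    1    1    1
  a   0    0    1    1    1    1
  d   0    0    1    1    1    2
  a   0    0    1    1    1    2
LCS length = dp[4][5] = 2

2


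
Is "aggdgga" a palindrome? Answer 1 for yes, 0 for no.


Input: aggdgga
Reversed: aggdgga
  Compare pos 0 ('a') with pos 6 ('a'): match
  Compare pos 1 ('g') with pos 5 ('g'): match
  Compare pos 2 ('g') with pos 4 ('g'): match
Result: palindrome

1


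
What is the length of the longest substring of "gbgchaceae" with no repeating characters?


Input: "gbgchaceae"
Sliding window (track last position of each char):
  Position 0 ('g'): window [0,0] length 1 -- new best
  Position 1 ('b'): window [0,1] length 2 -- new best
  Position 2 ('g'): repeat (last at 0), move window start to 1
  Position 2 ('g'): window [1,2] length 2
  Position 3 ('c'): window [1,3] length 3 -- new best
  Position 4 ('h'): window [1,4] length 4 -- new best
  Position 5 ('a'): window [1,5] length 5 -- new best
  Position 6 ('c'): repeat (last at 3), move window start to 4
  Position 6 ('c'): window [4,6] length 3
  Position 7 ('e'): window [4,7] length 4
  Position 8 ('a'): repeat (last at 5), move window start to 6
  Position 8 ('a'): window [6,8] length 3
  Position 9 ('e'): repeat (last at 7), move window start to 8
  Position 9 ('e'): window [8,9] length 2
Longest substring with no repeats: "bgcha" with length 5

5


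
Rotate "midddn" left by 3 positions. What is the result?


Input: "midddn", rotate left by 3
First 3 characters: "mid"
Remaining characters: "ddn"
Concatenate remaining + first: "ddn" + "mid" = "ddnmid"

ddnmid


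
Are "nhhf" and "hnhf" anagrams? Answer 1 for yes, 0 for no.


Strings: "nhhf", "hnhf"
Sorted first:  fhhn
Sorted second: fhhn
Sorted forms match => anagrams

1


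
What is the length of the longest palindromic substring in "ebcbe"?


Input: "ebcbe"
Checking substrings for palindromes:
  [0:5] "ebcbe" (len 5) => palindrome
  [1:4] "bcb" (len 3) => palindrome
Longest palindromic substring: "ebcbe" with length 5

5


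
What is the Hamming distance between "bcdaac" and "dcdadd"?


Comparing "bcdaac" and "dcdadd" position by position:
  Position 0: 'b' vs 'd' => differ
  Position 1: 'c' vs 'c' => same
  Position 2: 'd' vs 'd' => same
  Position 3: 'a' vs 'a' => same
  Position 4: 'a' vs 'd' => differ
  Position 5: 'c' vs 'd' => differ
Total differences (Hamming distance): 3

3


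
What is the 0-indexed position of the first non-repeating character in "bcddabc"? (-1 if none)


Input: bcddabc
Character frequencies:
  'a': 1
  'b': 2
  'c': 2
  'd': 2
Scanning left to right for freq == 1:
  Position 0 ('b'): freq=2, skip
  Position 1 ('c'): freq=2, skip
  Position 2 ('d'): freq=2, skip
  Position 3 ('d'): freq=2, skip
  Position 4 ('a'): unique! => answer = 4

4


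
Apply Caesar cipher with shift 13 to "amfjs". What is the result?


Caesar cipher: shift "amfjs" by 13
  'a' (pos 0) + 13 = pos 13 = 'n'
  'm' (pos 12) + 13 = pos 25 = 'z'
  'f' (pos 5) + 13 = pos 18 = 's'
  'j' (pos 9) + 13 = pos 22 = 'w'
  's' (pos 18) + 13 = pos 5 = 'f'
Result: nzswf

nzswf


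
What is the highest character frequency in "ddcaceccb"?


Input: ddcaceccb
Character counts:
  'a': 1
  'b': 1
  'c': 4
  'd': 2
  'e': 1
Maximum frequency: 4

4


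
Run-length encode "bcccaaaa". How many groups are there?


Input: bcccaaaa
Scanning for consecutive runs:
  Group 1: 'b' x 1 (positions 0-0)
  Group 2: 'c' x 3 (positions 1-3)
  Group 3: 'a' x 4 (positions 4-7)
Total groups: 3

3


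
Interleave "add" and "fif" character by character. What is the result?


Interleaving "add" and "fif":
  Position 0: 'a' from first, 'f' from second => "af"
  Position 1: 'd' from first, 'i' from second => "di"
  Position 2: 'd' from first, 'f' from second => "df"
Result: afdidf

afdidf


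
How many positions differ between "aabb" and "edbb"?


Comparing "aabb" and "edbb" position by position:
  Position 0: 'a' vs 'e' => DIFFER
  Position 1: 'a' vs 'd' => DIFFER
  Position 2: 'b' vs 'b' => same
  Position 3: 'b' vs 'b' => same
Positions that differ: 2

2


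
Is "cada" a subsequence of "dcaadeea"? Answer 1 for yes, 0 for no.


Check if "cada" is a subsequence of "dcaadeea"
Greedy scan:
  Position 0 ('d'): no match needed
  Position 1 ('c'): matches sub[0] = 'c'
  Position 2 ('a'): matches sub[1] = 'a'
  Position 3 ('a'): no match needed
  Position 4 ('d'): matches sub[2] = 'd'
  Position 5 ('e'): no match needed
  Position 6 ('e'): no match needed
  Position 7 ('a'): matches sub[3] = 'a'
All 4 characters matched => is a subsequence

1


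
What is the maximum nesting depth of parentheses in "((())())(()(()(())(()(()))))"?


Input: "((())())(()(()(())(()(()))))"
Tracking depth:
  Position 0 '(': depth becomes 1
  Position 1 '(': depth becomes 2
  Position 2 '(': depth becomes 3
  Position 3 ')': depth becomes 2
  Position 4 ')': depth becomes 1
  Position 5 '(': depth becomes 2
  Position 6 ')': depth becomes 1
  Position 7 ')': depth becomes 0
  Position 8 '(': depth becomes 1
  Position 9 '(': depth becomes 2
  Position 10 ')': depth becomes 1
  Position 11 '(': depth becomes 2
  Position 12 '(': depth becomes 3
  Position 13 ')': depth becomes 2
  Position 14 '(': depth becomes 3
  Position 15 '(': depth becomes 4
  Position 16 ')': depth becomes 3
  Position 17 ')': depth becomes 2
  Position 18 '(': depth becomes 3
  Position 19 '(': depth becomes 4
  Position 20 ')': depth becomes 3
  Position 21 '(': depth becomes 4
  Position 22 '(': depth becomes 5
  Position 23 ')': depth becomes 4
  Position 24 ')': depth becomes 3
  Position 25 ')': depth becomes 2
  Position 26 ')': depth becomes 1
  Position 27 ')': depth becomes 0
Maximum depth reached: 5

5


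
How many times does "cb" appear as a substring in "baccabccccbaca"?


Searching for "cb" in "baccabccccbaca"
Scanning each position:
  Position 0: "ba" => no
  Position 1: "ac" => no
  Position 2: "cc" => no
  Position 3: "ca" => no
  Position 4: "ab" => no
  Position 5: "bc" => no
  Position 6: "cc" => no
  Position 7: "cc" => no
  Position 8: "cc" => no
  Position 9: "cb" => MATCH
  Position 10: "ba" => no
  Position 11: "ac" => no
  Position 12: "ca" => no
Total occurrences: 1

1


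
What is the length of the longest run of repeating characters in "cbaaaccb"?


Input: "cbaaaccb"
Scanning for longest run:
  Position 1 ('b'): new char, reset run to 1
  Position 2 ('a'): new char, reset run to 1
  Position 3 ('a'): continues run of 'a', length=2
  Position 4 ('a'): continues run of 'a', length=3
  Position 5 ('c'): new char, reset run to 1
  Position 6 ('c'): continues run of 'c', length=2
  Position 7 ('b'): new char, reset run to 1
Longest run: 'a' with length 3

3


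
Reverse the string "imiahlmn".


Input: imiahlmn
Reading characters right to left:
  Position 7: 'n'
  Position 6: 'm'
  Position 5: 'l'
  Position 4: 'h'
  Position 3: 'a'
  Position 2: 'i'
  Position 1: 'm'
  Position 0: 'i'
Reversed: nmlhaimi

nmlhaimi


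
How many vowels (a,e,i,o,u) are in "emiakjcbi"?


Input: emiakjcbi
Checking each character:
  'e' at position 0: vowel (running total: 1)
  'm' at position 1: consonant
  'i' at position 2: vowel (running total: 2)
  'a' at position 3: vowel (running total: 3)
  'k' at position 4: consonant
  'j' at position 5: consonant
  'c' at position 6: consonant
  'b' at position 7: consonant
  'i' at position 8: vowel (running total: 4)
Total vowels: 4

4


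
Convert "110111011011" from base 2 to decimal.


Input: "110111011011" in base 2
Positional expansion:
  Digit '1' (value 1) x 2^11 = 2048
  Digit '1' (value 1) x 2^10 = 1024
  Digit '0' (value 0) x 2^9 = 0
  Digit '1' (value 1) x 2^8 = 256
  Digit '1' (value 1) x 2^7 = 128
  Digit '1' (value 1) x 2^6 = 64
  Digit '0' (value 0) x 2^5 = 0
  Digit '1' (value 1) x 2^4 = 16
  Digit '1' (value 1) x 2^3 = 8
  Digit '0' (value 0) x 2^2 = 0
  Digit '1' (value 1) x 2^1 = 2
  Digit '1' (value 1) x 2^0 = 1
Sum = 3547

3547


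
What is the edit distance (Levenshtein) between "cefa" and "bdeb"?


Computing edit distance: "cefa" -> "bdeb"
DP table:
           b    d    e    b
      0    1    2    3    4
  c   1    1    2    3    4
  e   2    2    2    2    3
  f   3    3    3    3    3
  a   4    4    4    4    4
Edit distance = dp[4][4] = 4

4


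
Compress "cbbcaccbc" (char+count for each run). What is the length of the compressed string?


Input: cbbcaccbc
Runs:
  'c' x 1 => "c1"
  'b' x 2 => "b2"
  'c' x 1 => "c1"
  'a' x 1 => "a1"
  'c' x 2 => "c2"
  'b' x 1 => "b1"
  'c' x 1 => "c1"
Compressed: "c1b2c1a1c2b1c1"
Compressed length: 14

14


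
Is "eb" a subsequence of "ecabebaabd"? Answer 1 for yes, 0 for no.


Check if "eb" is a subsequence of "ecabebaabd"
Greedy scan:
  Position 0 ('e'): matches sub[0] = 'e'
  Position 1 ('c'): no match needed
  Position 2 ('a'): no match needed
  Position 3 ('b'): matches sub[1] = 'b'
  Position 4 ('e'): no match needed
  Position 5 ('b'): no match needed
  Position 6 ('a'): no match needed
  Position 7 ('a'): no match needed
  Position 8 ('b'): no match needed
  Position 9 ('d'): no match needed
All 2 characters matched => is a subsequence

1


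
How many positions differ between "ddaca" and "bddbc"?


Comparing "ddaca" and "bddbc" position by position:
  Position 0: 'd' vs 'b' => DIFFER
  Position 1: 'd' vs 'd' => same
  Position 2: 'a' vs 'd' => DIFFER
  Position 3: 'c' vs 'b' => DIFFER
  Position 4: 'a' vs 'c' => DIFFER
Positions that differ: 4

4


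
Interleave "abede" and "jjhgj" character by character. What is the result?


Interleaving "abede" and "jjhgj":
  Position 0: 'a' from first, 'j' from second => "aj"
  Position 1: 'b' from first, 'j' from second => "bj"
  Position 2: 'e' from first, 'h' from second => "eh"
  Position 3: 'd' from first, 'g' from second => "dg"
  Position 4: 'e' from first, 'j' from second => "ej"
Result: ajbjehdgej

ajbjehdgej


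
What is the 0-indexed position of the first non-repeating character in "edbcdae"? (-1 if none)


Input: edbcdae
Character frequencies:
  'a': 1
  'b': 1
  'c': 1
  'd': 2
  'e': 2
Scanning left to right for freq == 1:
  Position 0 ('e'): freq=2, skip
  Position 1 ('d'): freq=2, skip
  Position 2 ('b'): unique! => answer = 2

2


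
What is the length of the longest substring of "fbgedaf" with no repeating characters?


Input: "fbgedaf"
Sliding window (track last position of each char):
  Position 0 ('f'): window [0,0] length 1 -- new best
  Position 1 ('b'): window [0,1] length 2 -- new best
  Position 2 ('g'): window [0,2] length 3 -- new best
  Position 3 ('e'): window [0,3] length 4 -- new best
  Position 4 ('d'): window [0,4] length 5 -- new best
  Position 5 ('a'): window [0,5] length 6 -- new best
  Position 6 ('f'): repeat (last at 0), move window start to 1
  Position 6 ('f'): window [1,6] length 6
Longest substring with no repeats: "fbgeda" with length 6

6


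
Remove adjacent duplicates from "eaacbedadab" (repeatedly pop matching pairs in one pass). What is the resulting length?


Input: eaacbedadab
Stack-based adjacent duplicate removal:
  Read 'e': push. Stack: e
  Read 'a': push. Stack: ea
  Read 'a': matches stack top 'a' => pop. Stack: e
  Read 'c': push. Stack: ec
  Read 'b': push. Stack: ecb
  Read 'e': push. Stack: ecbe
  Read 'd': push. Stack: ecbed
  Read 'a': push. Stack: ecbeda
  Read 'd': push. Stack: ecbedad
  Read 'a': push. Stack: ecbedada
  Read 'b': push. Stack: ecbedadab
Final stack: "ecbedadab" (length 9)

9
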